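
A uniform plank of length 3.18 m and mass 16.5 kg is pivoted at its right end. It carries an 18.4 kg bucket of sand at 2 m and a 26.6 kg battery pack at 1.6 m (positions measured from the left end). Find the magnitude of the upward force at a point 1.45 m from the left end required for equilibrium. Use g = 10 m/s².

Choose the right end as the axis so the unknown pivot reaction has zero arm there.
Beam weight: 16.5 × 10 = 165 N down at 1.59 m → arm 1.59 m, τ = 165 × 1.59 = 262.4 N·m counterclockwise.
Bucket of sand: 18.4 × 10 = 184 N down at 2 m → arm 1.18 m, τ = 184 × 1.18 = 217.1 N·m counterclockwise.
Battery pack: 26.6 × 10 = 266 N down at 1.6 m → arm 1.58 m, τ = 266 × 1.58 = 420.3 N·m counterclockwise.
Net moment of the loads = 899.8 N·m counterclockwise.
The upward force F acts at a point 1.45 m from the left end, arm 1.73 m, giving F × 1.73 clockwise.
For rotational equilibrium, F × 1.73 = 899.8, so F = 899.8 / 1.73 = 520 N.

F ≈ 520 N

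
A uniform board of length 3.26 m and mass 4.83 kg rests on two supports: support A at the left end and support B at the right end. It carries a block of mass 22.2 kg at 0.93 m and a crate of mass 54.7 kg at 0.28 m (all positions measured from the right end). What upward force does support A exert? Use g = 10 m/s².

R_A ≈ 134 N

Taking torques about support B:
Beam weight: 4.83 × 10 = 48.3 N down at 1.63 m → arm 1.63 m, τ = 48.3 × 1.63 = 78.73 N·m counterclockwise.
Block: 22.2 × 10 = 222 N down at 0.93 m → arm 0.93 m, τ = 222 × 0.93 = 206.5 N·m counterclockwise.
Crate: 54.7 × 10 = 547 N down at 0.28 m → arm 0.28 m, τ = 547 × 0.28 = 153.2 N·m counterclockwise.
Net load moment about support B = 438.4 N·m counterclockwise.
Reaction R at support A is upward at 3.26 m, arm 3.26 m → moment R × 3.26 clockwise.
Setting net torque to zero: R × 3.26 = 438.4 → R = 134 N.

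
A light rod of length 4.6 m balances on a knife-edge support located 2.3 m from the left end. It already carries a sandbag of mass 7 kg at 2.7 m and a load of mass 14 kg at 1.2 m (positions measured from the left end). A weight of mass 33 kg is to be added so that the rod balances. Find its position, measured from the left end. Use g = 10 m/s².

Choose the knife-edge support (at 2.3 m from the left end) as the axis so the support reaction has zero arm there.
Sandbag: 7 × 10 = 70 N down at 2.7 m → arm 0.4 m, τ = 70 × 0.4 = 28 N·m clockwise.
Load: 14 × 10 = 140 N down at 1.2 m → arm 1.1 m, τ = 140 × 1.1 = 154 N·m counterclockwise.
Net moment of existing loads = 126 N·m counterclockwise.
The weight weighs 33 × 10 = 330 N and must supply an equal clockwise moment, so its lever arm about the knife-edge support is 126 / 330 = 0.382 m.
That puts it at 2.3 + 0.382 = 2.68 m from the left end.

x ≈ 2.68 m from the left end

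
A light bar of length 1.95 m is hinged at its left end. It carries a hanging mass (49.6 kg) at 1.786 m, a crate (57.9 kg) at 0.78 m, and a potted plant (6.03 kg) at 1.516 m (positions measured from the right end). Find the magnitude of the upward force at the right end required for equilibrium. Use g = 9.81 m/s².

F ≈ 395 N

Taking torques about the left end:
Hanging mass: 49.6 × 9.81 = 486.6 N down at 1.786 m → arm 0.164 m, τ = 486.6 × 0.164 = 79.8 N·m clockwise.
Crate: 57.9 × 9.81 = 568 N down at 0.78 m → arm 1.17 m, τ = 568 × 1.17 = 664.6 N·m clockwise.
Potted plant: 6.03 × 9.81 = 59.15 N down at 1.516 m → arm 0.434 m, τ = 59.15 × 0.434 = 25.67 N·m clockwise.
Net moment of the loads = 770.1 N·m clockwise.
The upward force F acts at the right end, arm 1.95 m, giving F × 1.95 counterclockwise.
For rotational equilibrium, F × 1.95 = 770.1, so F = 770.1 / 1.95 = 395 N.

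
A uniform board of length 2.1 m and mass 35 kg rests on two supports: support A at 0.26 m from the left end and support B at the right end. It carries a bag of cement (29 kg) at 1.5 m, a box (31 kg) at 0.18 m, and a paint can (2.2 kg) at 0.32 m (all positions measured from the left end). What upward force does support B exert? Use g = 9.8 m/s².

R_B ≈ 326 N

About support A:
Beam weight: 35 × 9.8 = 343 N down at 1.05 m → arm 0.79 m, τ = 343 × 0.79 = 271 N·m clockwise.
Bag of cement: 29 × 9.8 = 284.2 N down at 1.5 m → arm 1.24 m, τ = 284.2 × 1.24 = 352.4 N·m clockwise.
Box: 31 × 9.8 = 303.8 N down at 0.18 m → arm 0.08 m, τ = 303.8 × 0.08 = 24.3 N·m counterclockwise.
Paint can: 2.2 × 9.8 = 21.56 N down at 0.32 m → arm 0.06 m, τ = 21.56 × 0.06 = 1.294 N·m clockwise.
Net load moment about support A = 600.4 N·m clockwise.
Reaction R at support B is upward at 2.1 m, arm 1.84 m → moment R × 1.84 counterclockwise.
For rotational equilibrium, R × 1.84 = 600.4, so R = 326 N.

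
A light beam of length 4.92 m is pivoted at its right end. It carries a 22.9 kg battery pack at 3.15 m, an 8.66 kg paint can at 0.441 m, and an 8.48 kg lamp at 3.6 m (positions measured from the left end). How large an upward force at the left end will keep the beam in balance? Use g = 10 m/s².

Take moments about the right end.
Battery pack: 22.9 × 10 = 229 N down at 3.15 m → arm 1.77 m, τ = 229 × 1.77 = 405.3 N·m counterclockwise.
Paint can: 8.66 × 10 = 86.6 N down at 0.441 m → arm 4.479 m, τ = 86.6 × 4.479 = 387.9 N·m counterclockwise.
Lamp: 8.48 × 10 = 84.8 N down at 3.6 m → arm 1.32 m, τ = 84.8 × 1.32 = 111.9 N·m counterclockwise.
Net moment of the loads = 905.1 N·m counterclockwise.
The upward force F acts at the left end, arm 4.92 m, giving F × 4.92 clockwise.
Balancing moments: F × 4.92 = 905.1, giving F = 905.1 / 4.92 = 184 N.

F ≈ 184 N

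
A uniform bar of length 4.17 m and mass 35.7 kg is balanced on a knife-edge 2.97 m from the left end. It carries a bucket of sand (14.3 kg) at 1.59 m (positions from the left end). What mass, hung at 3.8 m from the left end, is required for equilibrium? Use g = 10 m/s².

Take moments about the knife-edge (at 2.97 m from the left end).
Beam weight: 35.7 × 10 = 357 N down at 2.085 m → arm 0.885 m, τ = 357 × 0.885 = 315.9 N·m counterclockwise.
Bucket of sand: 14.3 × 10 = 143 N down at 1.59 m → arm 1.38 m, τ = 143 × 1.38 = 197.3 N·m counterclockwise.
Net moment of known loads = 513.2 N·m counterclockwise.
An unknown mass m at 3.8 m has arm 0.83 m; its moment is m·g·0.83 clockwise.
Balancing moments: m × 10 × 0.83 = 513.2, giving m = 513.2 / (10 × 0.83) = 61.8 kg.

m ≈ 61.8 kg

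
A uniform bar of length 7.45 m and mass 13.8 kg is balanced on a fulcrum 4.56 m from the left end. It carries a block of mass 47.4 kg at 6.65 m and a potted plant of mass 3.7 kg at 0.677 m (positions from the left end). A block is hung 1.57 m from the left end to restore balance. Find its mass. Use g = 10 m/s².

Take moments about the fulcrum (at 4.56 m from the left end).
Beam weight: 13.8 × 10 = 138 N down at 3.725 m → arm 0.835 m, τ = 138 × 0.835 = 115.2 N·m counterclockwise.
Block: 47.4 × 10 = 474 N down at 6.65 m → arm 2.09 m, τ = 474 × 2.09 = 990.7 N·m clockwise.
Potted plant: 3.7 × 10 = 37 N down at 0.677 m → arm 3.883 m, τ = 37 × 3.883 = 143.7 N·m counterclockwise.
Net moment of known loads = 731.8 N·m clockwise.
An unknown mass m at 1.57 m has arm 2.99 m; its moment is m·g·2.99 counterclockwise.
Balancing moments: m × 10 × 2.99 = 731.8, giving m = 731.8 / (10 × 2.99) = 24.5 kg.

m ≈ 24.5 kg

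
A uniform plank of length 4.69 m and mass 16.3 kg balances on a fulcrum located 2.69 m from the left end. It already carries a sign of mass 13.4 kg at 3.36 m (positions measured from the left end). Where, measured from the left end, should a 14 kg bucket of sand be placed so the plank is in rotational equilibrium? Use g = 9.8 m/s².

Take moments about the fulcrum (at 2.69 m from the left end).
Beam weight: 16.3 × 9.8 = 159.7 N down at 2.345 m → arm 0.345 m, τ = 159.7 × 0.345 = 55.1 N·m counterclockwise.
Sign: 13.4 × 9.8 = 131.3 N down at 3.36 m → arm 0.67 m, τ = 131.3 × 0.67 = 87.97 N·m clockwise.
Net moment of existing loads = 32.87 N·m clockwise.
The bucket of sand weighs 14 × 9.8 = 137.2 N and must supply an equal counterclockwise moment, so its lever arm about the fulcrum is 32.87 / 137.2 = 0.24 m.
That puts it at 2.69 − 0.24 = 2.45 m from the left end.

x ≈ 2.45 m from the left end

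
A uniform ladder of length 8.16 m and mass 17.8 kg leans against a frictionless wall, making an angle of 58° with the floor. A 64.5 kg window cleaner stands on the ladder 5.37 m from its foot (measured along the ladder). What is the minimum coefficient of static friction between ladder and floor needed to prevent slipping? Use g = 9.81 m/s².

Sum moments about the foot of the ladder (the floor normal and friction both act there and drop out).
Ladder weight 17.8×9.81 = 174.6 N acts at 4.08 m along the ladder; its horizontal arm is 4.08·cos58° = 2.162 m → τ = 377.5 N·m clockwise.
Window cleaner: 64.5×9.81 = 632.7 N at 5.37 m → arm 2.846 m → τ = 1801 N·m clockwise.
Wall normal N acts horizontally at the top; its moment arm is the height L sinθ = 8.16·sin58° = 6.92 m, counterclockwise.
Setting net torque to zero: N × 6.92 = 2178 → N = 314.7 N.
ΣFx = 0 ⇒ f = N_wall = 314.7 N. ΣFy = 0 ⇒ N_floor = 807.3 N.
μ_min = f / N_floor = 314.7 / 807.3 = 0.39.

μ_min ≈ 0.39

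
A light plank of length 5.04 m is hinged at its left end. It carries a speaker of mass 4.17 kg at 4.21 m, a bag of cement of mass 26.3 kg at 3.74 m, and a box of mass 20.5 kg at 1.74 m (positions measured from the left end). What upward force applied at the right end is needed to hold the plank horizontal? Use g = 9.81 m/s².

F ≈ 295 N

About the left end:
Speaker: 4.17 × 9.81 = 40.91 N down at 4.21 m → arm 4.21 m, τ = 40.91 × 4.21 = 172.2 N·m clockwise.
Bag of cement: 26.3 × 9.81 = 258 N down at 3.74 m → arm 3.74 m, τ = 258 × 3.74 = 964.9 N·m clockwise.
Box: 20.5 × 9.81 = 201.1 N down at 1.74 m → arm 1.74 m, τ = 201.1 × 1.74 = 349.9 N·m clockwise.
Net moment of the loads = 1487 N·m clockwise.
The upward force F acts at the right end, arm 5.04 m, giving F × 5.04 counterclockwise.
Στ = 0 ⇒ F × 5.04 = 1487 ⇒ F = 1487 / 5.04 = 295 N.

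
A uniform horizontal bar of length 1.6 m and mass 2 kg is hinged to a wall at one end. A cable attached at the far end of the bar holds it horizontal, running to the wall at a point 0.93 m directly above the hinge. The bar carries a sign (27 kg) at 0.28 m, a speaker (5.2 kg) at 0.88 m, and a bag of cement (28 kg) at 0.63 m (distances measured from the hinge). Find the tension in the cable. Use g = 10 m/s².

Choose the hinge as the axis so the unknown hinge reaction has zero arm there.
Beam weight: 2 × 10 = 20 N down at 0.8 m → arm 0.8 m, τ = 20 × 0.8 = 16 N·m clockwise.
Sign: 27 × 10 = 270 N down at 0.28 m → arm 0.28 m, τ = 270 × 0.28 = 75.6 N·m clockwise.
Speaker: 5.2 × 10 = 52 N down at 0.88 m → arm 0.88 m, τ = 52 × 0.88 = 45.76 N·m clockwise.
Bag of cement: 28 × 10 = 280 N down at 0.63 m → arm 0.63 m, τ = 280 × 0.63 = 176.4 N·m clockwise.
Total clockwise load moment = 313.8 N·m.
The cable tension T acts at 1.6 m; only its component perpendicular to the bar, T sinθ, produces torque. sinθ = h/√(h²+d²) = 0.93/√(0.93²+1.6²) = 0.5025.
Balancing moments: T × 1.6 × 0.5025 = 313.8, giving T = 313.8 / 0.804 = 390 N.

T ≈ 390 N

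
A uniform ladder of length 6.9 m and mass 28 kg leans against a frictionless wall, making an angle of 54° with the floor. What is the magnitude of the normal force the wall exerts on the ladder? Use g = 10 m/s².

N_wall ≈ 102 N

Taking torques about the foot of the ladder:
Ladder weight 28×10 = 280 N acts at 3.45 m along the ladder; its horizontal arm is 3.45·cos54° = 2.028 m → τ = 567.8 N·m clockwise.
Wall normal N acts horizontally at the top; its moment arm is the height L sinθ = 6.9·sin54° = 5.582 m, counterclockwise.
Στ = 0 ⇒ N × 5.582 = 567.8 ⇒ N = 102 N.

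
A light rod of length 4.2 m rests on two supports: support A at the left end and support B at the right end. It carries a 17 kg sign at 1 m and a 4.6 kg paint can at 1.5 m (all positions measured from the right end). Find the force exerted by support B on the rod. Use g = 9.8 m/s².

R_B ≈ 156 N

Choose support A as the axis so its reaction then has zero moment arm.
Sign: 17 × 9.8 = 166.6 N down at 1 m → arm 3.2 m, τ = 166.6 × 3.2 = 533.1 N·m clockwise.
Paint can: 4.6 × 9.8 = 45.08 N down at 1.5 m → arm 2.7 m, τ = 45.08 × 2.7 = 121.7 N·m clockwise.
Net load moment about support A = 654.8 N·m clockwise.
Reaction R at support B is upward at 0 m, arm 4.2 m → moment R × 4.2 counterclockwise.
Στ = 0 ⇒ R × 4.2 = 654.8 ⇒ R = 156 N.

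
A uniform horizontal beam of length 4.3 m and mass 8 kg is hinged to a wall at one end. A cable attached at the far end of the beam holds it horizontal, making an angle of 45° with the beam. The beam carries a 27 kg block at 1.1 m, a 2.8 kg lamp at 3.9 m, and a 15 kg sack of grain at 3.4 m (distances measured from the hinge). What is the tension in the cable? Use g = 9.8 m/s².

Choose the hinge as the axis so the unknown hinge reaction has zero arm there.
Beam weight: 8 × 9.8 = 78.4 N down at 2.15 m → arm 2.15 m, τ = 78.4 × 2.15 = 168.6 N·m clockwise.
Block: 27 × 9.8 = 264.6 N down at 1.1 m → arm 1.1 m, τ = 264.6 × 1.1 = 291.1 N·m clockwise.
Lamp: 2.8 × 9.8 = 27.44 N down at 3.9 m → arm 3.9 m, τ = 27.44 × 3.9 = 107 N·m clockwise.
Sack of grain: 15 × 9.8 = 147 N down at 3.4 m → arm 3.4 m, τ = 147 × 3.4 = 499.8 N·m clockwise.
Total clockwise load moment = 1066 N·m.
The cable tension T acts at 4.3 m; only its component perpendicular to the beam, T sinθ, produces torque. sin 45° = 0.7071.
Setting net torque to zero: T × 4.3 × 0.7071 = 1066 → T = 1066 / 3.041 = 351 N.

T ≈ 351 N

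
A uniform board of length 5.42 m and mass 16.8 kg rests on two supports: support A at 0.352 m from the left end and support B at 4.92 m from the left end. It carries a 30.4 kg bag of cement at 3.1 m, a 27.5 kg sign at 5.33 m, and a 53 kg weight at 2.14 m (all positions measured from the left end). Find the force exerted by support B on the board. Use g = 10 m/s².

Sum moments about support A (its reaction then has zero moment arm).
Beam weight: 16.8 × 10 = 168 N down at 2.71 m → arm 2.358 m, τ = 168 × 2.358 = 396.1 N·m clockwise.
Bag of cement: 30.4 × 10 = 304 N down at 3.1 m → arm 2.748 m, τ = 304 × 2.748 = 835.4 N·m clockwise.
Sign: 27.5 × 10 = 275 N down at 5.33 m → arm 4.978 m, τ = 275 × 4.978 = 1369 N·m clockwise.
Weight: 53 × 10 = 530 N down at 2.14 m → arm 1.788 m, τ = 530 × 1.788 = 947.6 N·m clockwise.
Net load moment about support A = 3548 N·m clockwise.
Reaction R at support B is upward at 4.92 m, arm 4.568 m → moment R × 4.568 counterclockwise.
Setting net torque to zero: R × 4.568 = 3548 → R = 777 N.

R_B ≈ 777 N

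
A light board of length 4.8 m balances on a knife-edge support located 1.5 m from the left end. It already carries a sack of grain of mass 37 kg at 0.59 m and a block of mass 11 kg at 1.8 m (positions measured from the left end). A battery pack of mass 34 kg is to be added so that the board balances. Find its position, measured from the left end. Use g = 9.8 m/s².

x ≈ 2.39 m from the left end

Sum moments about the knife-edge support (at 1.5 m from the left end) (the support reaction has zero arm there).
Sack of grain: 37 × 9.8 = 362.6 N down at 0.59 m → arm 0.91 m, τ = 362.6 × 0.91 = 330 N·m counterclockwise.
Block: 11 × 9.8 = 107.8 N down at 1.8 m → arm 0.3 m, τ = 107.8 × 0.3 = 32.34 N·m clockwise.
Net moment of existing loads = 297.7 N·m counterclockwise.
The battery pack weighs 34 × 9.8 = 333.2 N and must supply an equal clockwise moment, so its lever arm about the knife-edge support is 297.7 / 333.2 = 0.893 m.
That puts it at 1.5 + 0.893 = 2.39 m from the left end.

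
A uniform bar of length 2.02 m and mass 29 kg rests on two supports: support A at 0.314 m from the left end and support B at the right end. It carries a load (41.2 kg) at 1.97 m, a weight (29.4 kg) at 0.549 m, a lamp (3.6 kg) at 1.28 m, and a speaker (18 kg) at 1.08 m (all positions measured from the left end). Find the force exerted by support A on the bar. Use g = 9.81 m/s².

Choose support B as the axis so its reaction then has zero moment arm.
Beam weight: 29 × 9.81 = 284.5 N down at 1.01 m → arm 1.01 m, τ = 284.5 × 1.01 = 287.3 N·m counterclockwise.
Load: 41.2 × 9.81 = 404.2 N down at 1.97 m → arm 0.05 m, τ = 404.2 × 0.05 = 20.21 N·m counterclockwise.
Weight: 29.4 × 9.81 = 288.4 N down at 0.549 m → arm 1.471 m, τ = 288.4 × 1.471 = 424.2 N·m counterclockwise.
Lamp: 3.6 × 9.81 = 35.32 N down at 1.28 m → arm 0.74 m, τ = 35.32 × 0.74 = 26.14 N·m counterclockwise.
Speaker: 18 × 9.81 = 176.6 N down at 1.08 m → arm 0.94 m, τ = 176.6 × 0.94 = 166 N·m counterclockwise.
Net load moment about support B = 923.9 N·m counterclockwise.
Reaction R at support A is upward at 0.314 m, arm 1.706 m → moment R × 1.706 clockwise.
For rotational equilibrium, R × 1.706 = 923.9, so R = 542 N.

R_A ≈ 542 N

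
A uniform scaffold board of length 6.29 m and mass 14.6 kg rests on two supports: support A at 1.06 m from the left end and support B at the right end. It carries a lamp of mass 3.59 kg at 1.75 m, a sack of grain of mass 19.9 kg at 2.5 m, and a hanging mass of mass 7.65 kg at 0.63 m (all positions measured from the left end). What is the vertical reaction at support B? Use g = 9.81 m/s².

R_B ≈ 109 N

Taking torques about support A:
Beam weight: 14.6 × 9.81 = 143.2 N down at 3.145 m → arm 2.085 m, τ = 143.2 × 2.085 = 298.6 N·m clockwise.
Lamp: 3.59 × 9.81 = 35.22 N down at 1.75 m → arm 0.69 m, τ = 35.22 × 0.69 = 24.3 N·m clockwise.
Sack of grain: 19.9 × 9.81 = 195.2 N down at 2.5 m → arm 1.44 m, τ = 195.2 × 1.44 = 281.1 N·m clockwise.
Hanging mass: 7.65 × 9.81 = 75.05 N down at 0.63 m → arm 0.43 m, τ = 75.05 × 0.43 = 32.27 N·m counterclockwise.
Net load moment about support A = 571.7 N·m clockwise.
Reaction R at support B is upward at 6.29 m, arm 5.23 m → moment R × 5.23 counterclockwise.
Balancing moments: R × 5.23 = 571.7, giving R = 109 N.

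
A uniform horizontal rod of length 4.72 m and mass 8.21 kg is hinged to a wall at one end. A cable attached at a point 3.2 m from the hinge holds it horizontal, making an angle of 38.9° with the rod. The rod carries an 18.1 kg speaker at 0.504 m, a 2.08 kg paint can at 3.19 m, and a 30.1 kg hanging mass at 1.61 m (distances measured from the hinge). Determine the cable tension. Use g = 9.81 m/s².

T ≈ 408 N

Choose the hinge as the axis so the unknown hinge reaction has zero arm there.
Beam weight: 8.21 × 9.81 = 80.54 N down at 2.36 m → arm 2.36 m, τ = 80.54 × 2.36 = 190.1 N·m clockwise.
Speaker: 18.1 × 9.81 = 177.6 N down at 0.504 m → arm 0.504 m, τ = 177.6 × 0.504 = 89.51 N·m clockwise.
Paint can: 2.08 × 9.81 = 20.4 N down at 3.19 m → arm 3.19 m, τ = 20.4 × 3.19 = 65.08 N·m clockwise.
Hanging mass: 30.1 × 9.81 = 295.3 N down at 1.61 m → arm 1.61 m, τ = 295.3 × 1.61 = 475.4 N·m clockwise.
Total clockwise load moment = 820.1 N·m.
The cable tension T acts at 3.2 m; only its component perpendicular to the rod, T sinθ, produces torque. sin 38.9° = 0.628.
Balancing moments: T × 3.2 × 0.628 = 820.1, giving T = 820.1 / 2.01 = 408 N.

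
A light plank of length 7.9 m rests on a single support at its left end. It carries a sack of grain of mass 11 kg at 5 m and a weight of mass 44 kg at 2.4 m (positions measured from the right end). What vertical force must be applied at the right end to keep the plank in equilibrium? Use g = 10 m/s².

About the left end:
Sack of grain: 11 × 10 = 110 N down at 5 m → arm 2.9 m, τ = 110 × 2.9 = 319 N·m clockwise.
Weight: 44 × 10 = 440 N down at 2.4 m → arm 5.5 m, τ = 440 × 5.5 = 2420 N·m clockwise.
Net moment of the loads = 2739 N·m clockwise.
The upward force F acts at the right end, arm 7.9 m, giving F × 7.9 counterclockwise.
Balancing moments: F × 7.9 = 2739, giving F = 2739 / 7.9 = 347 N.

F ≈ 347 N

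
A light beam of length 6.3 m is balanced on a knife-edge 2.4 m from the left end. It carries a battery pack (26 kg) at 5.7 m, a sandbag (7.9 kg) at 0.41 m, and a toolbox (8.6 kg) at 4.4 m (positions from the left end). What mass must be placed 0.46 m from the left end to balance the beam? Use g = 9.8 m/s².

m ≈ 45 kg

Take moments about the knife-edge (at 2.4 m from the left end).
Battery pack: 26 × 9.8 = 254.8 N down at 5.7 m → arm 3.3 m, τ = 254.8 × 3.3 = 840.8 N·m clockwise.
Sandbag: 7.9 × 9.8 = 77.42 N down at 0.41 m → arm 1.99 m, τ = 77.42 × 1.99 = 154.1 N·m counterclockwise.
Toolbox: 8.6 × 9.8 = 84.28 N down at 4.4 m → arm 2 m, τ = 84.28 × 2 = 168.6 N·m clockwise.
Net moment of known loads = 855.3 N·m clockwise.
An unknown mass m at 0.46 m has arm 1.94 m; its moment is m·g·1.94 counterclockwise.
Balancing moments: m × 9.8 × 1.94 = 855.3, giving m = 855.3 / (9.8 × 1.94) = 45 kg.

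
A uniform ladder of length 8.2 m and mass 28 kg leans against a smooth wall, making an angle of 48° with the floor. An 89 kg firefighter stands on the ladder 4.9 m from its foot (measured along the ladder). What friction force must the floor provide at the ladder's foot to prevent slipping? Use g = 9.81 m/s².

About the foot of the ladder:
Ladder weight 28×9.81 = 274.7 N acts at 4.1 m along the ladder; its horizontal arm is 4.1·cos48° = 2.743 m → τ = 753.5 N·m clockwise.
Firefighter: 89×9.81 = 873.1 N at 4.9 m → arm 3.279 m → τ = 2863 N·m clockwise.
Wall normal N acts horizontally at the top; its moment arm is the height L sinθ = 8.2·sin48° = 6.094 m, counterclockwise.
Στ = 0 ⇒ N × 6.094 = 3616 ⇒ N = 593 N.
ΣFx = 0: friction at the foot balances the wall's push, so f = N_wall = 593 N.

f ≈ 593 N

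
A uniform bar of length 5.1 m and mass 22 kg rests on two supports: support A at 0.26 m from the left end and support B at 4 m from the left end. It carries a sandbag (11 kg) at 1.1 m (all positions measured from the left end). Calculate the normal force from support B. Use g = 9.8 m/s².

R_B ≈ 156 N

Taking torques about support A:
Beam weight: 22 × 9.8 = 215.6 N down at 2.55 m → arm 2.29 m, τ = 215.6 × 2.29 = 493.7 N·m clockwise.
Sandbag: 11 × 9.8 = 107.8 N down at 1.1 m → arm 0.84 m, τ = 107.8 × 0.84 = 90.55 N·m clockwise.
Net load moment about support A = 584.2 N·m clockwise.
Reaction R at support B is upward at 4 m, arm 3.74 m → moment R × 3.74 counterclockwise.
Balancing moments: R × 3.74 = 584.2, giving R = 156 N.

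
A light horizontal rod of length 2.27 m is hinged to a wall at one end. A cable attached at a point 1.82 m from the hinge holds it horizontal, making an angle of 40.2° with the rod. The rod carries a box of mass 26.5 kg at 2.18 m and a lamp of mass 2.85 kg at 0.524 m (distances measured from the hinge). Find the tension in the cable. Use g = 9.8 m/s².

About the hinge:
Box: 26.5 × 9.8 = 259.7 N down at 2.18 m → arm 2.18 m, τ = 259.7 × 2.18 = 566.1 N·m clockwise.
Lamp: 2.85 × 9.8 = 27.93 N down at 0.524 m → arm 0.524 m, τ = 27.93 × 0.524 = 14.64 N·m clockwise.
Total clockwise load moment = 580.7 N·m.
The cable tension T acts at 1.82 m; only its component perpendicular to the rod, T sinθ, produces torque. sin 40.2° = 0.6455.
Balancing moments: T × 1.82 × 0.6455 = 580.7, giving T = 580.7 / 1.175 = 494 N.

T ≈ 494 N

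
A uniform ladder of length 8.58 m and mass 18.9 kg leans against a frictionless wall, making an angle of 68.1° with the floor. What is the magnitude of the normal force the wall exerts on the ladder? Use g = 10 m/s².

Choose the foot of the ladder as the axis so the floor normal and friction both act there and drop out.
Ladder weight 18.9×10 = 189 N acts at 4.29 m along the ladder; its horizontal arm is 4.29·cos68.1° = 1.6 m → τ = 302.4 N·m clockwise.
Wall normal N acts horizontally at the top; its moment arm is the height L sinθ = 8.58·sin68.1° = 7.961 m, counterclockwise.
For rotational equilibrium, N × 7.961 = 302.4, so N = 38 N.

N_wall ≈ 38 N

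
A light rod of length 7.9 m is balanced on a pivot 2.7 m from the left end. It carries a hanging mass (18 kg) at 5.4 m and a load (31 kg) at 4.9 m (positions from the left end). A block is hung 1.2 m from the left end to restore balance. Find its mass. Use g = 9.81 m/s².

m ≈ 77.9 kg

Choose the pivot (at 2.7 m from the left end) as the axis so the support reaction has zero arm there.
Hanging mass: 18 × 9.81 = 176.6 N down at 5.4 m → arm 2.7 m, τ = 176.6 × 2.7 = 476.8 N·m clockwise.
Load: 31 × 9.81 = 304.1 N down at 4.9 m → arm 2.2 m, τ = 304.1 × 2.2 = 669 N·m clockwise.
Net moment of known loads = 1146 N·m clockwise.
An unknown mass m at 1.2 m has arm 1.5 m; its moment is m·g·1.5 counterclockwise.
Στ = 0 ⇒ m × 9.81 × 1.5 = 1146 ⇒ m = 1146 / (9.81 × 1.5) = 77.9 kg.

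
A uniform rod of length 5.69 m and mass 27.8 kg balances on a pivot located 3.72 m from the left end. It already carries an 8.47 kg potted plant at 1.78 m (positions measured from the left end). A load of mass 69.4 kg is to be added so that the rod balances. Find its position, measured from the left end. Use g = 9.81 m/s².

Taking torques about the pivot (at 3.72 m from the left end):
Beam weight: 27.8 × 9.81 = 272.7 N down at 2.845 m → arm 0.875 m, τ = 272.7 × 0.875 = 238.6 N·m counterclockwise.
Potted plant: 8.47 × 9.81 = 83.09 N down at 1.78 m → arm 1.94 m, τ = 83.09 × 1.94 = 161.2 N·m counterclockwise.
Net moment of existing loads = 399.8 N·m counterclockwise.
The load weighs 69.4 × 9.81 = 680.8 N and must supply an equal clockwise moment, so its lever arm about the pivot is 399.8 / 680.8 = 0.587 m.
That puts it at 3.72 + 0.587 = 4.31 m from the left end.

x ≈ 4.31 m from the left end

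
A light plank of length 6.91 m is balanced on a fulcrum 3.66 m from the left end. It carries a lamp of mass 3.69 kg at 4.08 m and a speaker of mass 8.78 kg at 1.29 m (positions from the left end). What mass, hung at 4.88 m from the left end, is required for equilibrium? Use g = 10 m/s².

Sum moments about the fulcrum (at 3.66 m from the left end) (the support reaction has zero arm there).
Lamp: 3.69 × 10 = 36.9 N down at 4.08 m → arm 0.42 m, τ = 36.9 × 0.42 = 15.5 N·m clockwise.
Speaker: 8.78 × 10 = 87.8 N down at 1.29 m → arm 2.37 m, τ = 87.8 × 2.37 = 208.1 N·m counterclockwise.
Net moment of known loads = 192.6 N·m counterclockwise.
An unknown mass m at 4.88 m has arm 1.22 m; its moment is m·g·1.22 clockwise.
Setting net torque to zero: m × 10 × 1.22 = 192.6 → m = 192.6 / (10 × 1.22) = 15.8 kg.

m ≈ 15.8 kg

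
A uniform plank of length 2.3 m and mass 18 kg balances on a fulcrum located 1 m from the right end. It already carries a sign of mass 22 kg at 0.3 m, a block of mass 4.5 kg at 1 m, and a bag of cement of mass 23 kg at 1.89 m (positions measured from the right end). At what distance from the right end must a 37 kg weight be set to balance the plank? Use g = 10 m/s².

x ≈ 0.79 m from the right end

Sum moments about the fulcrum (at 1 m from the right end) (the support reaction has zero arm there).
Beam weight: 18 × 10 = 180 N down at 1.15 m → arm 0.15 m, τ = 180 × 0.15 = 27 N·m counterclockwise.
Sign: 22 × 10 = 220 N down at 0.3 m → arm 0.7 m, τ = 220 × 0.7 = 154 N·m clockwise.
Block: acts at the fulcrum, moment arm 0 → no torque.
Bag of cement: 23 × 10 = 230 N down at 1.89 m → arm 0.89 m, τ = 230 × 0.89 = 204.7 N·m counterclockwise.
Net moment of existing loads = 77.7 N·m counterclockwise.
The weight weighs 37 × 10 = 370 N and must supply an equal clockwise moment, so its lever arm about the fulcrum is 77.7 / 370 = 0.21 m.
That puts it at 1 − 0.21 = 0.79 m from the right end.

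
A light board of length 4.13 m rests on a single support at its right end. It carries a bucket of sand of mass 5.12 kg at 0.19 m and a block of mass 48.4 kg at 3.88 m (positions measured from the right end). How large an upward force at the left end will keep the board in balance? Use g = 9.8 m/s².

Sum moments about the right end (the unknown pivot reaction has zero arm there).
Bucket of sand: 5.12 × 9.8 = 50.18 N down at 0.19 m → arm 0.19 m, τ = 50.18 × 0.19 = 9.534 N·m counterclockwise.
Block: 48.4 × 9.8 = 474.3 N down at 3.88 m → arm 3.88 m, τ = 474.3 × 3.88 = 1840 N·m counterclockwise.
Net moment of the loads = 1850 N·m counterclockwise.
The upward force F acts at the left end, arm 4.13 m, giving F × 4.13 clockwise.
Balancing moments: F × 4.13 = 1850, giving F = 1850 / 4.13 = 448 N.

F ≈ 448 N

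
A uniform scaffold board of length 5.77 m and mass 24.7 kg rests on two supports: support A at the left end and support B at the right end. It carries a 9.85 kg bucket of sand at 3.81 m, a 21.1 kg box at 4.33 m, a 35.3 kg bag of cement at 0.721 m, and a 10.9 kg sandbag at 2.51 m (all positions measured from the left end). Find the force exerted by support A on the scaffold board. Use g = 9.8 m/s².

Choose support B as the axis so its reaction then has zero moment arm.
Beam weight: 24.7 × 9.8 = 242.1 N down at 2.885 m → arm 2.885 m, τ = 242.1 × 2.885 = 698.5 N·m counterclockwise.
Bucket of sand: 9.85 × 9.8 = 96.53 N down at 3.81 m → arm 1.96 m, τ = 96.53 × 1.96 = 189.2 N·m counterclockwise.
Box: 21.1 × 9.8 = 206.8 N down at 4.33 m → arm 1.44 m, τ = 206.8 × 1.44 = 297.8 N·m counterclockwise.
Bag of cement: 35.3 × 9.8 = 345.9 N down at 0.721 m → arm 5.049 m, τ = 345.9 × 5.049 = 1746 N·m counterclockwise.
Sandbag: 10.9 × 9.8 = 106.8 N down at 2.51 m → arm 3.26 m, τ = 106.8 × 3.26 = 348.2 N·m counterclockwise.
Net load moment about support B = 3280 N·m counterclockwise.
Reaction R at support A is upward at 0 m, arm 5.77 m → moment R × 5.77 clockwise.
For rotational equilibrium, R × 5.77 = 3280, so R = 568 N.

R_A ≈ 568 N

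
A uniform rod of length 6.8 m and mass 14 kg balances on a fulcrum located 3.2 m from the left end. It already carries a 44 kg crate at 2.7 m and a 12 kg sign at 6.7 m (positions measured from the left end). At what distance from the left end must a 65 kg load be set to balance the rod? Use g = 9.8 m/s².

Choose the fulcrum (at 3.2 m from the left end) as the axis so the support reaction has zero arm there.
Beam weight: 14 × 9.8 = 137.2 N down at 3.4 m → arm 0.2 m, τ = 137.2 × 0.2 = 27.44 N·m clockwise.
Crate: 44 × 9.8 = 431.2 N down at 2.7 m → arm 0.5 m, τ = 431.2 × 0.5 = 215.6 N·m counterclockwise.
Sign: 12 × 9.8 = 117.6 N down at 6.7 m → arm 3.5 m, τ = 117.6 × 3.5 = 411.6 N·m clockwise.
Net moment of existing loads = 223.4 N·m clockwise.
The load weighs 65 × 9.8 = 637 N and must supply an equal counterclockwise moment, so its lever arm about the fulcrum is 223.4 / 637 = 0.351 m.
That puts it at 3.2 − 0.351 = 2.85 m from the left end.

x ≈ 2.85 m from the left end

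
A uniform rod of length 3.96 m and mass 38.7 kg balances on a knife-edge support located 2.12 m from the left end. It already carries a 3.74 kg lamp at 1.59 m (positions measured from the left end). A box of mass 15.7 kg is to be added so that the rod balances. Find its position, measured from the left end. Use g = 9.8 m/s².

x ≈ 2.59 m from the left end

Take moments about the knife-edge support (at 2.12 m from the left end).
Beam weight: 38.7 × 9.8 = 379.3 N down at 1.98 m → arm 0.14 m, τ = 379.3 × 0.14 = 53.1 N·m counterclockwise.
Lamp: 3.74 × 9.8 = 36.65 N down at 1.59 m → arm 0.53 m, τ = 36.65 × 0.53 = 19.42 N·m counterclockwise.
Net moment of existing loads = 72.52 N·m counterclockwise.
The box weighs 15.7 × 9.8 = 153.9 N and must supply an equal clockwise moment, so its lever arm about the knife-edge support is 72.52 / 153.9 = 0.471 m.
That puts it at 2.12 + 0.471 = 2.59 m from the left end.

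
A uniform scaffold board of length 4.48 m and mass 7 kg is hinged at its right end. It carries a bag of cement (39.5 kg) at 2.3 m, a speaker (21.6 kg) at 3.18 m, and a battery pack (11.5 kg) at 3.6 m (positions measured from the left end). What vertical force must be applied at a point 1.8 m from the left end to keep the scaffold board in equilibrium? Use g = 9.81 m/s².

F ≈ 512 N

About the right end:
Beam weight: 7 × 9.81 = 68.67 N down at 2.24 m → arm 2.24 m, τ = 68.67 × 2.24 = 153.8 N·m counterclockwise.
Bag of cement: 39.5 × 9.81 = 387.5 N down at 2.3 m → arm 2.18 m, τ = 387.5 × 2.18 = 844.8 N·m counterclockwise.
Speaker: 21.6 × 9.81 = 211.9 N down at 3.18 m → arm 1.3 m, τ = 211.9 × 1.3 = 275.5 N·m counterclockwise.
Battery pack: 11.5 × 9.81 = 112.8 N down at 3.6 m → arm 0.88 m, τ = 112.8 × 0.88 = 99.26 N·m counterclockwise.
Net moment of the loads = 1373 N·m counterclockwise.
The upward force F acts at a point 1.8 m from the left end, arm 2.68 m, giving F × 2.68 clockwise.
Balancing moments: F × 2.68 = 1373, giving F = 1373 / 2.68 = 512 N.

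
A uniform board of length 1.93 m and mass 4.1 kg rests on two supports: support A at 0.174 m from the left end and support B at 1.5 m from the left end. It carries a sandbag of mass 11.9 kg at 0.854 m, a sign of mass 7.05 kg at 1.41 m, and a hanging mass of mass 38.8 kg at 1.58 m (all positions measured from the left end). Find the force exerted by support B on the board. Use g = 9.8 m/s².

About support A:
Beam weight: 4.1 × 9.8 = 40.18 N down at 0.965 m → arm 0.791 m, τ = 40.18 × 0.791 = 31.78 N·m clockwise.
Sandbag: 11.9 × 9.8 = 116.6 N down at 0.854 m → arm 0.68 m, τ = 116.6 × 0.68 = 79.29 N·m clockwise.
Sign: 7.05 × 9.8 = 69.09 N down at 1.41 m → arm 1.236 m, τ = 69.09 × 1.236 = 85.4 N·m clockwise.
Hanging mass: 38.8 × 9.8 = 380.2 N down at 1.58 m → arm 1.406 m, τ = 380.2 × 1.406 = 534.6 N·m clockwise.
Net load moment about support A = 731.1 N·m clockwise.
Reaction R at support B is upward at 1.5 m, arm 1.326 m → moment R × 1.326 counterclockwise.
Balancing moments: R × 1.326 = 731.1, giving R = 551 N.

R_B ≈ 551 N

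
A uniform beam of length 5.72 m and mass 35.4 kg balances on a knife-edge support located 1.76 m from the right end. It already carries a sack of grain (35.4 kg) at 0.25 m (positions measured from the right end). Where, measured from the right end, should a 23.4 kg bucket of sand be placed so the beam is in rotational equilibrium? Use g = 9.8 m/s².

Sum moments about the knife-edge support (at 1.76 m from the right end) (the support reaction has zero arm there).
Beam weight: 35.4 × 9.8 = 346.9 N down at 2.86 m → arm 1.1 m, τ = 346.9 × 1.1 = 381.6 N·m counterclockwise.
Sack of grain: 35.4 × 9.8 = 346.9 N down at 0.25 m → arm 1.51 m, τ = 346.9 × 1.51 = 523.8 N·m clockwise.
Net moment of existing loads = 142.2 N·m clockwise.
The bucket of sand weighs 23.4 × 9.8 = 229.3 N and must supply an equal counterclockwise moment, so its lever arm about the knife-edge support is 142.2 / 229.3 = 0.62 m.
That puts it at 1.76 + 0.62 = 2.38 m from the right end.

x ≈ 2.38 m from the right end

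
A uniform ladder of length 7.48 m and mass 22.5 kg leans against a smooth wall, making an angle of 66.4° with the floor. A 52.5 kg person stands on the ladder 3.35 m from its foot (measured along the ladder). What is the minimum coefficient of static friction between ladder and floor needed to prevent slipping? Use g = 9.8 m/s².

μ_min ≈ 0.202

About the foot of the ladder:
Ladder weight 22.5×9.8 = 220.5 N acts at 3.74 m along the ladder; its horizontal arm is 3.74·cos66.4° = 1.497 m → τ = 330.1 N·m clockwise.
Person: 52.5×9.8 = 514.5 N at 3.35 m → arm 1.341 m → τ = 689.9 N·m clockwise.
Wall normal N acts horizontally at the top; its moment arm is the height L sinθ = 7.48·sin66.4° = 6.854 m, counterclockwise.
Balancing moments: N × 6.854 = 1020, giving N = 148.8 N.
ΣFx = 0 ⇒ f = N_wall = 148.8 N. ΣFy = 0 ⇒ N_floor = 735 N.
μ_min = f / N_floor = 148.8 / 735 = 0.202.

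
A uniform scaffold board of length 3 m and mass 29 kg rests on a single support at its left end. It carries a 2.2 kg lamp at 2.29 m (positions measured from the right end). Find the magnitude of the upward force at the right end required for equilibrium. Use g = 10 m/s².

F ≈ 150 N

Take moments about the left end.
Beam weight: 29 × 10 = 290 N down at 1.5 m → arm 1.5 m, τ = 290 × 1.5 = 435 N·m clockwise.
Lamp: 2.2 × 10 = 22 N down at 2.29 m → arm 0.71 m, τ = 22 × 0.71 = 15.62 N·m clockwise.
Net moment of the loads = 450.6 N·m clockwise.
The upward force F acts at the right end, arm 3 m, giving F × 3 counterclockwise.
Στ = 0 ⇒ F × 3 = 450.6 ⇒ F = 450.6 / 3 = 150 N.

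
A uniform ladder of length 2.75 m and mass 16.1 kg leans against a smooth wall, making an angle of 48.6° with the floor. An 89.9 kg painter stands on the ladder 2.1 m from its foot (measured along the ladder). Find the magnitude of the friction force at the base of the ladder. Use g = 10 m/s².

f ≈ 676 N

Take moments about the foot of the ladder.
Ladder weight 16.1×10 = 161 N acts at 1.375 m along the ladder; its horizontal arm is 1.375·cos48.6° = 0.9093 m → τ = 146.4 N·m clockwise.
Painter: 89.9×10 = 899 N at 2.1 m → arm 1.389 m → τ = 1249 N·m clockwise.
Wall normal N acts horizontally at the top; its moment arm is the height L sinθ = 2.75·sin48.6° = 2.063 m, counterclockwise.
Setting net torque to zero: N × 2.063 = 1395 → N = 676 N.
ΣFx = 0: friction at the foot balances the wall's push, so f = N_wall = 676 N.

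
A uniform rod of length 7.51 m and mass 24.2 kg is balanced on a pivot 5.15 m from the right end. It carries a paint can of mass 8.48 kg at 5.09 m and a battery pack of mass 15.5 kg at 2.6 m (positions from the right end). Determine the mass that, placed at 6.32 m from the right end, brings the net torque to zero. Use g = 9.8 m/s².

Take moments about the pivot (at 5.15 m from the right end).
Beam weight: 24.2 × 9.8 = 237.2 N down at 3.755 m → arm 1.395 m, τ = 237.2 × 1.395 = 330.9 N·m clockwise.
Paint can: 8.48 × 9.8 = 83.1 N down at 5.09 m → arm 0.06 m, τ = 83.1 × 0.06 = 4.986 N·m clockwise.
Battery pack: 15.5 × 9.8 = 151.9 N down at 2.6 m → arm 2.55 m, τ = 151.9 × 2.55 = 387.3 N·m clockwise.
Net moment of known loads = 723.2 N·m clockwise.
An unknown mass m at 6.32 m has arm 1.17 m; its moment is m·g·1.17 counterclockwise.
Balancing moments: m × 9.8 × 1.17 = 723.2, giving m = 723.2 / (9.8 × 1.17) = 63.1 kg.

m ≈ 63.1 kg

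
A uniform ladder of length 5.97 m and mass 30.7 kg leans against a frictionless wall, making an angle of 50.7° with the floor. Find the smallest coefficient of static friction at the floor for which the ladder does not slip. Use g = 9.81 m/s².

Choose the foot of the ladder as the axis so the floor normal and friction both act there and drop out.
Ladder weight 30.7×9.81 = 301.2 N acts at 2.985 m along the ladder; its horizontal arm is 2.985·cos50.7° = 1.891 m → τ = 569.6 N·m clockwise.
Wall normal N acts horizontally at the top; its moment arm is the height L sinθ = 5.97·sin50.7° = 4.62 m, counterclockwise.
Balancing moments: N × 4.62 = 569.6, giving N = 123.3 N.
ΣFx = 0 ⇒ f = N_wall = 123.3 N. ΣFy = 0 ⇒ N_floor = 301.2 N.
μ_min = f / N_floor = 123.3 / 301.2 = 0.409.

μ_min ≈ 0.409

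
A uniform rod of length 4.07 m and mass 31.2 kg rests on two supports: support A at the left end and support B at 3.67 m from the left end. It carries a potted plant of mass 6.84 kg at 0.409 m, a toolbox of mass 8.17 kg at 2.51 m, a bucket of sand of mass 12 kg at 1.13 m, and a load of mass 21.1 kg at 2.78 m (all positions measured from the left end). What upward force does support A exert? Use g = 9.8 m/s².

R_A ≈ 353 N

About support B:
Beam weight: 31.2 × 9.8 = 305.8 N down at 2.035 m → arm 1.635 m, τ = 305.8 × 1.635 = 500 N·m counterclockwise.
Potted plant: 6.84 × 9.8 = 67.03 N down at 0.409 m → arm 3.261 m, τ = 67.03 × 3.261 = 218.6 N·m counterclockwise.
Toolbox: 8.17 × 9.8 = 80.07 N down at 2.51 m → arm 1.16 m, τ = 80.07 × 1.16 = 92.88 N·m counterclockwise.
Bucket of sand: 12 × 9.8 = 117.6 N down at 1.13 m → arm 2.54 m, τ = 117.6 × 2.54 = 298.7 N·m counterclockwise.
Load: 21.1 × 9.8 = 206.8 N down at 2.78 m → arm 0.89 m, τ = 206.8 × 0.89 = 184.1 N·m counterclockwise.
Net load moment about support B = 1294 N·m counterclockwise.
Reaction R at support A is upward at 0 m, arm 3.67 m → moment R × 3.67 clockwise.
For rotational equilibrium, R × 3.67 = 1294, so R = 353 N.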